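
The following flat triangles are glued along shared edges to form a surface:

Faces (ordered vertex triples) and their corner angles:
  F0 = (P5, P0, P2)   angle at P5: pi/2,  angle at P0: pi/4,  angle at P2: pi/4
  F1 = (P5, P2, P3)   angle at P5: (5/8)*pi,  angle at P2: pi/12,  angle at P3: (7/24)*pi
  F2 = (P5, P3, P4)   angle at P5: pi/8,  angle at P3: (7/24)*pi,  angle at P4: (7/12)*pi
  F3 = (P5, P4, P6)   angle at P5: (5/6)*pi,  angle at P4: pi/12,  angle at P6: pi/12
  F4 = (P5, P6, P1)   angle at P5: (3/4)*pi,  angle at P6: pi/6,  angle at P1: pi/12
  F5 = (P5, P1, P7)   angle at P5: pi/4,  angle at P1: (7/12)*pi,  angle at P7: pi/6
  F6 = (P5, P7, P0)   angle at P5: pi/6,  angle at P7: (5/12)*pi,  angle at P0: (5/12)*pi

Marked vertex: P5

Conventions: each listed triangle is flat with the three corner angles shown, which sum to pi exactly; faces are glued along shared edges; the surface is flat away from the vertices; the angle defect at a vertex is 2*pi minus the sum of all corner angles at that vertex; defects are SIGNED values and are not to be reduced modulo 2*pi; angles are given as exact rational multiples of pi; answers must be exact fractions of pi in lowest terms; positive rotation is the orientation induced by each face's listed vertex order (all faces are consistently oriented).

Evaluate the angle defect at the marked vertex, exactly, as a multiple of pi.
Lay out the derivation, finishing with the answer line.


Sum of corner angles at P5: (13/4)*pi
defect = 2*pi - (13/4)*pi

Answer: defect(P5) = (-5/4)*pi


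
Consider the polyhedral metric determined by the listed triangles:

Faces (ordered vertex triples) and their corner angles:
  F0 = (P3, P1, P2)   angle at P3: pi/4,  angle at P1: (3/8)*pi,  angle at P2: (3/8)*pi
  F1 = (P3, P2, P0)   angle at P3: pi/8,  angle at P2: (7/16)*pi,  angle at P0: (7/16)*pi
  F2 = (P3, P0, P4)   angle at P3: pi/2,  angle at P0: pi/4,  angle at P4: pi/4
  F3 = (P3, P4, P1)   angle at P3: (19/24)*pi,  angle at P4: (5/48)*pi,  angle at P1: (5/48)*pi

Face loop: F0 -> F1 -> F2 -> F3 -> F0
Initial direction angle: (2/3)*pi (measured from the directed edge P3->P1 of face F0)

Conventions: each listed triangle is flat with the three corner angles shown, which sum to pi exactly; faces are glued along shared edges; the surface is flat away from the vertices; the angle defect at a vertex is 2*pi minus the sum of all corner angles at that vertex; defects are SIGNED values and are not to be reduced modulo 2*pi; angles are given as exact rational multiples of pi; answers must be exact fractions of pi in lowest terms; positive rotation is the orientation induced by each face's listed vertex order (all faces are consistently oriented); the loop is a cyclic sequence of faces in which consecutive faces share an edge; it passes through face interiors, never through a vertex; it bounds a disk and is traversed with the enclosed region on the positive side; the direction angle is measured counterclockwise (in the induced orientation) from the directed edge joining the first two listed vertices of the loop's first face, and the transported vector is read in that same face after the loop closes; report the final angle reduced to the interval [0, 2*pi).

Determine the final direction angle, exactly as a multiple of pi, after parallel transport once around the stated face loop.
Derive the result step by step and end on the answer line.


enclosed vertex P3: corner angles sum to (5/3)*pi, defect = 2*pi - (5/3)*pi = pi/3
adding the enclosed defects to the starting angle (mod 2*pi, induced orientation) gives the holonomy
final angle = (2/3)*pi + pi/3 = pi (mod 2*pi)

Answer: final direction angle = pi


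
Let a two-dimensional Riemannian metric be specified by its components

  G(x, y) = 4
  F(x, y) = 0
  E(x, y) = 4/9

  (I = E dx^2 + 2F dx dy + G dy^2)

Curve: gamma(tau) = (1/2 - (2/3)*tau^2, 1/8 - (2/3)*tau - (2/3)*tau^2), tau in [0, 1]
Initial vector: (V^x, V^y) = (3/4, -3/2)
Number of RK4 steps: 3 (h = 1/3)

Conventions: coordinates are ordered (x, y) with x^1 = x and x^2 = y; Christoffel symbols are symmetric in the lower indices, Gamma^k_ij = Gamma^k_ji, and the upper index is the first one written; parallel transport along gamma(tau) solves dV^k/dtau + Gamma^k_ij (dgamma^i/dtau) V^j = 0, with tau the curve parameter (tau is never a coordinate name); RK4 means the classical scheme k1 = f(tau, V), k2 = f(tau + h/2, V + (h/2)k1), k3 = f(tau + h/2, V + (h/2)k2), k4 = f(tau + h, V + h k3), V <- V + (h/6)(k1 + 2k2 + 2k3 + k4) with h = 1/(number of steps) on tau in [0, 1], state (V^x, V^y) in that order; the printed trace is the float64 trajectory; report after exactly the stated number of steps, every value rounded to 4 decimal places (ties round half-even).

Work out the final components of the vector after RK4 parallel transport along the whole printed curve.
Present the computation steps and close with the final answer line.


gamma'(tau) = (-(4/3)*tau, -2/3 - (4/3)*tau); f(tau, V)^k = -Gamma^k_ij(gamma(tau)) gamma'^i(tau) V^j; h = 1/3; intermediate values shown to 6 dp
curve data and Christoffel symbols at the stage parameters:
  tau = 0.000000: gamma = (0.500000, 0.125000), gamma' = (0.000000, -0.666667); Gamma_xxx = 0.000000, Gamma_xxy = 0.000000, Gamma_xyy = 0.000000, Gamma_yxx = 0.000000, Gamma_yxy = 0.000000, Gamma_yyy = 0.000000
  tau = 0.166667: gamma = (0.481481, -0.004630), gamma' = (-0.222222, -0.888889); Gamma_xxx = 0.000000, Gamma_xxy = 0.000000, Gamma_xyy = 0.000000, Gamma_yxx = 0.000000, Gamma_yxy = 0.000000, Gamma_yyy = 0.000000
  tau = 0.333333: gamma = (0.425926, -0.171296), gamma' = (-0.444444, -1.111111); Gamma_xxx = 0.000000, Gamma_xxy = 0.000000, Gamma_xyy = 0.000000, Gamma_yxx = 0.000000, Gamma_yxy = 0.000000, Gamma_yyy = 0.000000
  tau = 0.500000: gamma = (0.333333, -0.375000), gamma' = (-0.666667, -1.333333); Gamma_xxx = 0.000000, Gamma_xxy = 0.000000, Gamma_xyy = 0.000000, Gamma_yxx = 0.000000, Gamma_yxy = 0.000000, Gamma_yyy = 0.000000
  tau = 0.666667: gamma = (0.203704, -0.615741), gamma' = (-0.888889, -1.555556); Gamma_xxx = 0.000000, Gamma_xxy = 0.000000, Gamma_xyy = 0.000000, Gamma_yxx = 0.000000, Gamma_yxy = 0.000000, Gamma_yyy = 0.000000
  tau = 0.833333: gamma = (0.037037, -0.893519), gamma' = (-1.111111, -1.777778); Gamma_xxx = 0.000000, Gamma_xxy = 0.000000, Gamma_xyy = 0.000000, Gamma_yxx = 0.000000, Gamma_yxy = 0.000000, Gamma_yyy = 0.000000
  tau = 1.000000: gamma = (-0.166667, -1.208333), gamma' = (-1.333333, -2.000000); Gamma_xxx = 0.000000, Gamma_xxy = 0.000000, Gamma_xyy = 0.000000, Gamma_yxx = 0.000000, Gamma_yxy = 0.000000, Gamma_yyy = 0.000000
step 0: V^x = 0.7500, V^y = -1.5000
step 1: k1 = (0.000000, 0.000000), k2 = (0.000000, 0.000000), k3 = (0.000000, 0.000000), k4 = (0.000000, 0.000000); V <- V + (h/6)(k1 + 2k2 + 2k3 + k4): V^x = 0.7500, V^y = -1.5000
step 2: k1 = (0.000000, 0.000000), k2 = (0.000000, 0.000000), k3 = (0.000000, 0.000000), k4 = (0.000000, 0.000000); V <- V + (h/6)(k1 + 2k2 + 2k3 + k4): V^x = 0.7500, V^y = -1.5000
step 3: k1 = (0.000000, 0.000000), k2 = (0.000000, 0.000000), k3 = (0.000000, 0.000000), k4 = (0.000000, 0.000000); V <- V + (h/6)(k1 + 2k2 + 2k3 + k4): V^x = 0.7500, V^y = -1.5000

Answer: V^x = 0.7500, V^y = -1.5000


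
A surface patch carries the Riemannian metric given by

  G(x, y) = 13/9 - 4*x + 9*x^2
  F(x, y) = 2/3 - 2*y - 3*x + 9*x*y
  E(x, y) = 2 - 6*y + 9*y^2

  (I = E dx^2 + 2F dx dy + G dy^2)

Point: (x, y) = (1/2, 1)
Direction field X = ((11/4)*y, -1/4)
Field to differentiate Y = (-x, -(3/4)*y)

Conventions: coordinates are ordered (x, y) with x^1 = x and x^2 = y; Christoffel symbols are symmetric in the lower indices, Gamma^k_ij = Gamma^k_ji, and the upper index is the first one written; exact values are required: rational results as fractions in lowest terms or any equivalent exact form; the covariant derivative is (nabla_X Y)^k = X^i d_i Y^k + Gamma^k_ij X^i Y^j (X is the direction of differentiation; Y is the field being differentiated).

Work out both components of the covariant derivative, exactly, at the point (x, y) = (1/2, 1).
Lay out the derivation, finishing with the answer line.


E = 5, F = 5/3, G = 61/36 at the point
E_x = 0, E_y = 12, F_x = 6, F_y = 5/2, G_x = 5, G_y = 0
EG - F^2 = 205/36;  g^inv = (36/205) * [[61/36, -5/3], [-5/3, 5]]
first-kind symbols [ij,l] = (1/2)(d_i g_jl + d_j g_il - d_l g_ij): [xx,x] = E_x/2 = 0, [xx,y] = F_x - E_y/2 = 0, [xy,x] = E_y/2 = 6, [xy,y] = G_x/2 = 5/2, [yy,x] = F_y - G_x/2 = 0, [yy,y] = G_y/2 = 0
Gamma^x_ij = (G*[ij,x] - F*[ij,y])/(EG - F^2), Gamma^y_ij = (E*[ij,y] - F*[ij,x])/(EG - F^2)
Gamma_xxx = 0, Gamma_xxy = 216/205, Gamma_xyy = 0, Gamma_yxx = 0, Gamma_yxy = 18/41, Gamma_yyy = 0
X = (11/4, -1/4), Y = (-1/2, -3/4) at the point

Answer: (nabla_X Y)^x = -3929/820, (nabla_X Y)^y = -435/656


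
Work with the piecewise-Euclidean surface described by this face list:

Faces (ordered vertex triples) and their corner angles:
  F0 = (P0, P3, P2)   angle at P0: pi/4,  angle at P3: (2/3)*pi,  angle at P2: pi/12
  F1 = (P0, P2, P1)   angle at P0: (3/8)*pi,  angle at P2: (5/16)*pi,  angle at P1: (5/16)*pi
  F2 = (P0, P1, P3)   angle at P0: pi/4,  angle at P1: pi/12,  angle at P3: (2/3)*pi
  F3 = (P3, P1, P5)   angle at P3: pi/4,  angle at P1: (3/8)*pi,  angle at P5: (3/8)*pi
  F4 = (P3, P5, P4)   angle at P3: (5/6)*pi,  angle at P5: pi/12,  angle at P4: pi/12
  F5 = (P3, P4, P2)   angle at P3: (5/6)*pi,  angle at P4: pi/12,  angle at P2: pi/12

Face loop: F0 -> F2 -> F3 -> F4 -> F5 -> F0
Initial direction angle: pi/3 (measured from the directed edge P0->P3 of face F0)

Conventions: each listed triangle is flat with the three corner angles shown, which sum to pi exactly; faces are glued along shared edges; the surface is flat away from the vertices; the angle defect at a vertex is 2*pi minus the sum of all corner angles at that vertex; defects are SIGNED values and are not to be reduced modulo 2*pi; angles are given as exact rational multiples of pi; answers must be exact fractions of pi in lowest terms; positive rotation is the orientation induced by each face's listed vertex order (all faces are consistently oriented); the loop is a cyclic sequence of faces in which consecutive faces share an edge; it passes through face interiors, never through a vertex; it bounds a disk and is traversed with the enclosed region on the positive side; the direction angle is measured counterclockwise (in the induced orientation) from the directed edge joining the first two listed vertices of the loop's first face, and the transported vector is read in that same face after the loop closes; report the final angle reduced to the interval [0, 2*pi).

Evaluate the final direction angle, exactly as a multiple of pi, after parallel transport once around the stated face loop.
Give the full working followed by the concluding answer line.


enclosed vertex P3: corner angles sum to (13/4)*pi, defect = 2*pi - (13/4)*pi = (-5/4)*pi
transport around the loop rotates by the sum of enclosed defects; add to the initial angle mod 2*pi
final angle = pi/3 - (5/4)*pi = (13/12)*pi (mod 2*pi)

Answer: final direction angle = (13/12)*pi


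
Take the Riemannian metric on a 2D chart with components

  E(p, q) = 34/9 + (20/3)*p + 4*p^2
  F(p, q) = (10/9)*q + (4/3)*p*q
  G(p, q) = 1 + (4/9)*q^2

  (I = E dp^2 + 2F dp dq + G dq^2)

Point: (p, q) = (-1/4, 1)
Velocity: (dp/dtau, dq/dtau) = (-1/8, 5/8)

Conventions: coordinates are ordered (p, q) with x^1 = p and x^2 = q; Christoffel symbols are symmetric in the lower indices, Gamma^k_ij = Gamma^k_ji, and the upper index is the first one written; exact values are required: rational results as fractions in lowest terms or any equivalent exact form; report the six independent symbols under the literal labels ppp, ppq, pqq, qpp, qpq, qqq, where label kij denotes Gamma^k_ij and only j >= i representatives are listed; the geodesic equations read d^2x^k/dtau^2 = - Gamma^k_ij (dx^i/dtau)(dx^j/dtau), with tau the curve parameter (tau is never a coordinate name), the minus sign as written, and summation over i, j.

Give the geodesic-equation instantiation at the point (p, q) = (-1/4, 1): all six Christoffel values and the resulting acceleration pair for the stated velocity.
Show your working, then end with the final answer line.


E = 85/36, F = 7/9, G = 13/9 at the point
E_p = 14/3, E_q = 0, F_p = 4/3, F_q = 7/9, G_p = 0, G_q = 8/9
EG - F^2 = 101/36;  g^inv = (36/101) * [[13/9, -7/9], [-7/9, 85/36]]
first-kind symbols [ij,l] = (1/2)(d_i g_jl + d_j g_il - d_l g_ij): [pp,p] = E_p/2 = 7/3, [pp,q] = F_p - E_q/2 = 4/3, [pq,p] = E_q/2 = 0, [pq,q] = G_p/2 = 0, [qq,p] = F_q - G_p/2 = 7/9, [qq,q] = G_q/2 = 4/9
Gamma^p_ij = (G*[ij,p] - F*[ij,q])/(EG - F^2), Gamma^q_ij = (E*[ij,q] - F*[ij,p])/(EG - F^2)
Gamma_ppp = 84/101, Gamma_ppq = 0, Gamma_pqq = 28/101, Gamma_qpp = 48/101, Gamma_qpq = 0, Gamma_qqq = 16/101
d^2p/dtau^2 = -(Gamma_ppp*(-1/8)^2 + 2*Gamma_ppq*(-1/8)*(5/8) + Gamma_pqq*(5/8)^2) = -49/404
d^2q/dtau^2 = -(Gamma_qpp*(-1/8)^2 + 2*Gamma_qpq*(-1/8)*(5/8) + Gamma_qqq*(5/8)^2) = -7/101

Answer: Gamma_ppp = 84/101, Gamma_ppq = 0, Gamma_pqq = 28/101, Gamma_qpp = 48/101, Gamma_qpq = 0, Gamma_qqq = 16/101; accelerations (d^2p/dtau^2, d^2q/dtau^2) = (-49/404, -7/101)


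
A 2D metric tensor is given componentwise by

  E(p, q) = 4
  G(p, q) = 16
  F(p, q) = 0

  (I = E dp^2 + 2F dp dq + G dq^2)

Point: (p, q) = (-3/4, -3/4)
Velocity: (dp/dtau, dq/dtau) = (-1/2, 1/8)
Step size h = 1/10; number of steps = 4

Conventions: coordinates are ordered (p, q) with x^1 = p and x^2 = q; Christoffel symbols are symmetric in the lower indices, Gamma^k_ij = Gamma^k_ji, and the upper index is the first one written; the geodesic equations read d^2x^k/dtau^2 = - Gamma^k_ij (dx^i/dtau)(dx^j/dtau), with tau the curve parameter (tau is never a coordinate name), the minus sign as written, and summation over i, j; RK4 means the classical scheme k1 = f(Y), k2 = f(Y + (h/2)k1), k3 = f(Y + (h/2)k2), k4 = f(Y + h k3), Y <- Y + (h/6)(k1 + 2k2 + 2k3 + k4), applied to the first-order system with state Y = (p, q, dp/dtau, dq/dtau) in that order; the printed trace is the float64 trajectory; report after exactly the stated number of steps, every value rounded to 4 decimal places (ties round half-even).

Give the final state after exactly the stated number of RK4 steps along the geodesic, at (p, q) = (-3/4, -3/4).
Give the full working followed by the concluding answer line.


f(Y) = (dp/dtau, dq/dtau, -Gamma^p_ij Y'^i Y'^j, -Gamma^q_ij Y'^i Y'^j) with the Gammas evaluated at the stage position; h = 0.100000; intermediate values shown to 6 dp
step 0: p = -0.7500, q = -0.7500, dp/dtau = -0.5000, dq/dtau = 0.1250
step 1:
  k1: at (p, q) = (-0.750000, -0.750000), (dp/dtau, dq/dtau) = (-0.500000, 0.125000); Gamma_ppp = 0.000000, Gamma_ppq = 0.000000, Gamma_pqq = 0.000000, Gamma_qpp = 0.000000, Gamma_qpq = 0.000000, Gamma_qqq = 0.000000; k1 = (-0.500000, 0.125000, 0.000000, 0.000000)
  k2: at (p, q) = (-0.775000, -0.743750), (dp/dtau, dq/dtau) = (-0.500000, 0.125000); Gamma_ppp = 0.000000, Gamma_ppq = 0.000000, Gamma_pqq = 0.000000, Gamma_qpp = 0.000000, Gamma_qpq = 0.000000, Gamma_qqq = 0.000000; k2 = (-0.500000, 0.125000, 0.000000, 0.000000)
  k3: at (p, q) = (-0.775000, -0.743750), (dp/dtau, dq/dtau) = (-0.500000, 0.125000); Gamma_ppp = 0.000000, Gamma_ppq = 0.000000, Gamma_pqq = 0.000000, Gamma_qpp = 0.000000, Gamma_qpq = 0.000000, Gamma_qqq = 0.000000; k3 = (-0.500000, 0.125000, 0.000000, 0.000000)
  k4: at (p, q) = (-0.800000, -0.737500), (dp/dtau, dq/dtau) = (-0.500000, 0.125000); Gamma_ppp = 0.000000, Gamma_ppq = 0.000000, Gamma_pqq = 0.000000, Gamma_qpp = 0.000000, Gamma_qpq = 0.000000, Gamma_qqq = 0.000000; k4 = (-0.500000, 0.125000, 0.000000, 0.000000)
  Y <- Y + (h/6)(k1 + 2k2 + 2k3 + k4): p = -0.8000, q = -0.7375, dp/dtau = -0.5000, dq/dtau = 0.1250
step 2:
  k1: at (p, q) = (-0.800000, -0.737500), (dp/dtau, dq/dtau) = (-0.500000, 0.125000); Gamma_ppp = 0.000000, Gamma_ppq = 0.000000, Gamma_pqq = 0.000000, Gamma_qpp = 0.000000, Gamma_qpq = 0.000000, Gamma_qqq = 0.000000; k1 = (-0.500000, 0.125000, 0.000000, 0.000000)
  k2: at (p, q) = (-0.825000, -0.731250), (dp/dtau, dq/dtau) = (-0.500000, 0.125000); Gamma_ppp = 0.000000, Gamma_ppq = 0.000000, Gamma_pqq = 0.000000, Gamma_qpp = 0.000000, Gamma_qpq = 0.000000, Gamma_qqq = 0.000000; k2 = (-0.500000, 0.125000, 0.000000, 0.000000)
  k3: at (p, q) = (-0.825000, -0.731250), (dp/dtau, dq/dtau) = (-0.500000, 0.125000); Gamma_ppp = 0.000000, Gamma_ppq = 0.000000, Gamma_pqq = 0.000000, Gamma_qpp = 0.000000, Gamma_qpq = 0.000000, Gamma_qqq = 0.000000; k3 = (-0.500000, 0.125000, 0.000000, 0.000000)
  k4: at (p, q) = (-0.850000, -0.725000), (dp/dtau, dq/dtau) = (-0.500000, 0.125000); Gamma_ppp = 0.000000, Gamma_ppq = 0.000000, Gamma_pqq = 0.000000, Gamma_qpp = 0.000000, Gamma_qpq = 0.000000, Gamma_qqq = 0.000000; k4 = (-0.500000, 0.125000, 0.000000, 0.000000)
  Y <- Y + (h/6)(k1 + 2k2 + 2k3 + k4): p = -0.8500, q = -0.7250, dp/dtau = -0.5000, dq/dtau = 0.1250
step 3:
  k1: at (p, q) = (-0.850000, -0.725000), (dp/dtau, dq/dtau) = (-0.500000, 0.125000); Gamma_ppp = 0.000000, Gamma_ppq = 0.000000, Gamma_pqq = 0.000000, Gamma_qpp = 0.000000, Gamma_qpq = 0.000000, Gamma_qqq = 0.000000; k1 = (-0.500000, 0.125000, 0.000000, 0.000000)
  k2: at (p, q) = (-0.875000, -0.718750), (dp/dtau, dq/dtau) = (-0.500000, 0.125000); Gamma_ppp = 0.000000, Gamma_ppq = 0.000000, Gamma_pqq = 0.000000, Gamma_qpp = 0.000000, Gamma_qpq = 0.000000, Gamma_qqq = 0.000000; k2 = (-0.500000, 0.125000, 0.000000, 0.000000)
  k3: at (p, q) = (-0.875000, -0.718750), (dp/dtau, dq/dtau) = (-0.500000, 0.125000); Gamma_ppp = 0.000000, Gamma_ppq = 0.000000, Gamma_pqq = 0.000000, Gamma_qpp = 0.000000, Gamma_qpq = 0.000000, Gamma_qqq = 0.000000; k3 = (-0.500000, 0.125000, 0.000000, 0.000000)
  k4: at (p, q) = (-0.900000, -0.712500), (dp/dtau, dq/dtau) = (-0.500000, 0.125000); Gamma_ppp = 0.000000, Gamma_ppq = 0.000000, Gamma_pqq = 0.000000, Gamma_qpp = 0.000000, Gamma_qpq = 0.000000, Gamma_qqq = 0.000000; k4 = (-0.500000, 0.125000, 0.000000, 0.000000)
  Y <- Y + (h/6)(k1 + 2k2 + 2k3 + k4): p = -0.9000, q = -0.7125, dp/dtau = -0.5000, dq/dtau = 0.1250
step 4:
  k1: at (p, q) = (-0.900000, -0.712500), (dp/dtau, dq/dtau) = (-0.500000, 0.125000); Gamma_ppp = 0.000000, Gamma_ppq = 0.000000, Gamma_pqq = 0.000000, Gamma_qpp = 0.000000, Gamma_qpq = 0.000000, Gamma_qqq = 0.000000; k1 = (-0.500000, 0.125000, 0.000000, 0.000000)
  k2: at (p, q) = (-0.925000, -0.706250), (dp/dtau, dq/dtau) = (-0.500000, 0.125000); Gamma_ppp = 0.000000, Gamma_ppq = 0.000000, Gamma_pqq = 0.000000, Gamma_qpp = 0.000000, Gamma_qpq = 0.000000, Gamma_qqq = 0.000000; k2 = (-0.500000, 0.125000, 0.000000, 0.000000)
  k3: at (p, q) = (-0.925000, -0.706250), (dp/dtau, dq/dtau) = (-0.500000, 0.125000); Gamma_ppp = 0.000000, Gamma_ppq = 0.000000, Gamma_pqq = 0.000000, Gamma_qpp = 0.000000, Gamma_qpq = 0.000000, Gamma_qqq = 0.000000; k3 = (-0.500000, 0.125000, 0.000000, 0.000000)
  k4: at (p, q) = (-0.950000, -0.700000), (dp/dtau, dq/dtau) = (-0.500000, 0.125000); Gamma_ppp = 0.000000, Gamma_ppq = 0.000000, Gamma_pqq = 0.000000, Gamma_qpp = 0.000000, Gamma_qpq = 0.000000, Gamma_qqq = 0.000000; k4 = (-0.500000, 0.125000, 0.000000, 0.000000)
  Y <- Y + (h/6)(k1 + 2k2 + 2k3 + k4): p = -0.9500, q = -0.7000, dp/dtau = -0.5000, dq/dtau = 0.1250

Answer: p = -0.9500, q = -0.7000, dp/dtau = -0.5000, dq/dtau = 0.1250


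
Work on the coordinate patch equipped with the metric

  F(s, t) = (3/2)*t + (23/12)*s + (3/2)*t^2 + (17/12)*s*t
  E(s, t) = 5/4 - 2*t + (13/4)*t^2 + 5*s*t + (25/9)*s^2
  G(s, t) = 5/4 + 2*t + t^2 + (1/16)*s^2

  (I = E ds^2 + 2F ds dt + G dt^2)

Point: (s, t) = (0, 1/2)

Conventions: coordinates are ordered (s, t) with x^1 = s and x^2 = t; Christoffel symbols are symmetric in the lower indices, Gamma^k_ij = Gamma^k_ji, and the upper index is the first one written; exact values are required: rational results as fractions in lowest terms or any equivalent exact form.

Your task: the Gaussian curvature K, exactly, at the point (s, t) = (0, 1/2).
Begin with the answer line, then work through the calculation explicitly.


Answer: K = -65900/23763

E = 17/16, F = 9/8, G = 5/2, EG - F^2 = 89/64 at the point
E_s = 5/2, E_t = 5/4, F_s = 21/8, F_t = 3, G_s = 0, G_t = 3
E_tt = 13/2, F_st = 17/12, G_ss = 1/8
Brioschi: K = (det M1 - det M2) / (EG - F^2)^2 with the standard first/second-derivative matrices M1, M2.
M1 = [[-E_tt/2 + F_st - G_ss/2, E_s/2, F_s - E_t/2], [F_t - G_s/2, E, F], [G_t/2, F, G]] = [[-91/48, 5/4, 2], [3, 17/16, 9/8], [3/2, 9/8, 5/2]]; det M1 = -19475/3072
M2 = [[0, E_t/2, G_s/2], [E_t/2, E, F], [G_s/2, F, G]] = [[0, 5/8, 0], [5/8, 17/16, 9/8], [0, 9/8, 5/2]]; det M2 = -125/128
det M1 - det M2 = -16475/3072; K = -16475/3072 / (89/64)^2 = -65900/23763


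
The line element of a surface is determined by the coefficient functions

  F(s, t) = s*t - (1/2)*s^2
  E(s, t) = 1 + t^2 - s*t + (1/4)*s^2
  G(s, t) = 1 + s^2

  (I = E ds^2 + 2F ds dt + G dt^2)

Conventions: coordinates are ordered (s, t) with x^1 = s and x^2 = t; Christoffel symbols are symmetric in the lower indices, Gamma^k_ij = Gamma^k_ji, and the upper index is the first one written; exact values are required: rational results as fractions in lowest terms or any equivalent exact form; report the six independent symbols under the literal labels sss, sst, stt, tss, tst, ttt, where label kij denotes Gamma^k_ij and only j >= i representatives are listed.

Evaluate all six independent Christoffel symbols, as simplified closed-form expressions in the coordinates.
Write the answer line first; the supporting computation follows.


Answer: Gamma_sss = (s - 2*t)/(5*s^2 - 4*s*t + 4*t^2 + 4), Gamma_sst = (-2*s + 4*t)/(5*s^2 - 4*s*t + 4*t^2 + 4), Gamma_stt = 0, Gamma_tss = -2*s/(5*s^2 - 4*s*t + 4*t^2 + 4), Gamma_tst = 4*s/(5*s^2 - 4*s*t + 4*t^2 + 4), Gamma_ttt = 0

E = 1 + t^2 - s*t + (1/4)*s^2; F = s*t - (1/2)*s^2; G = 1 + s^2
Gamma^k_ij = (1/2) g^{kl} (d_i g_jl + d_j g_il - d_l g_ij), with g^inv = (1/(EG-F^2)) [[G, -F], [-F, E]]
first partials: E_s = -t + (1/2)*s, E_t = 2*t - s, F_s = t - s, F_t = s, G_s = 2*s, G_t = 0
D = EG - F^2 = 1 + t^2 - s*t + (5/4)*s^2
expanded: Gamma^s_ss = (G E_s - 2F F_s + F E_t)/(2D), Gamma^s_st = (G E_t - F G_s)/(2D), Gamma^s_tt = (2G F_t - G G_s - F G_t)/(2D), Gamma^t_ss = (2E F_s - E E_t - F E_s)/(2D), Gamma^t_st = (E G_s - F E_t)/(2D), Gamma^t_tt = (E G_t - 2F F_t + F G_s)/(2D); substitute and cancel common factors


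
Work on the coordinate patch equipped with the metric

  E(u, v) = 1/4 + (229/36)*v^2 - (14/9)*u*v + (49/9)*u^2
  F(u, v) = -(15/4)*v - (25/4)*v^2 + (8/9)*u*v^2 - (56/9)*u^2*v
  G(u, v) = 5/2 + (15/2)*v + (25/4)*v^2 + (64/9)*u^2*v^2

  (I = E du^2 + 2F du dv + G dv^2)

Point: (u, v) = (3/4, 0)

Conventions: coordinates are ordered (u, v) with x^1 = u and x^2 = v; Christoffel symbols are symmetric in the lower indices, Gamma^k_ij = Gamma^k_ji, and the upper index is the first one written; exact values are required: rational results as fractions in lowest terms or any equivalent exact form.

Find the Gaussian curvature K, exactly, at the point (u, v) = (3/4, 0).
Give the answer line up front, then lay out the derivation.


Answer: K = -114932/126405

E = 53/16, F = 0, G = 5/2, EG - F^2 = 265/32 at the point
E_u = 49/6, E_v = -7/6, F_u = 0, F_v = -29/4, G_u = 0, G_v = 15/2
E_vv = 229/18, F_uv = -28/3, G_uu = 0
The intrinsic route: Brioschi's K = (det M1 - det M2)/(EG - F^2)^2.
M1 = [[-E_vv/2 + F_uv - G_uu/2, E_u/2, F_u - E_v/2], [F_v - G_u/2, E, F], [G_v/2, F, G]] = [[-565/36, 49/12, 7/12], [-29/4, 53/16, 0], [15/4, 0, 5/2]]; det M1 = -145625/2304
M2 = [[0, E_v/2, G_u/2], [E_v/2, E, F], [G_u/2, F, G]] = [[0, -7/12, 0], [-7/12, 53/16, 0], [0, 0, 5/2]]; det M2 = -245/288
det M1 - det M2 = -143665/2304; K = -143665/2304 / (265/32)^2 = -114932/126405


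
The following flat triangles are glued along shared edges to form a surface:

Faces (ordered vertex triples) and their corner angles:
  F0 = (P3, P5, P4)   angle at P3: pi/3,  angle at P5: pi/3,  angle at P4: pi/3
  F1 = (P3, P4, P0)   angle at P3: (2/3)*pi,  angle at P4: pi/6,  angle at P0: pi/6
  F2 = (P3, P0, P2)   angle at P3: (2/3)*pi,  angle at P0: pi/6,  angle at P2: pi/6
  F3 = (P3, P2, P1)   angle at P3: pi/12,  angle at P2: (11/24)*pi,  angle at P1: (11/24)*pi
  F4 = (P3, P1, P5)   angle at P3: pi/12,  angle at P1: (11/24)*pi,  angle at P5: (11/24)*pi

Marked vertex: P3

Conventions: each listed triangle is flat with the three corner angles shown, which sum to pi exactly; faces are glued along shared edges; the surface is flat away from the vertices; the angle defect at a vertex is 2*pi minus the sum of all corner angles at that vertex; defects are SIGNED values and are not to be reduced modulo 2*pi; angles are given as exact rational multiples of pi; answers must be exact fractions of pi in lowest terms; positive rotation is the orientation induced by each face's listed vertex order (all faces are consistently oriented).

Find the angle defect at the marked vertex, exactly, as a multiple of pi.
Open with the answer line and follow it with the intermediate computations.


Answer: defect(P3) = pi/6

Sum of corner angles at P3: (11/6)*pi
defect = 2*pi - (11/6)*pi


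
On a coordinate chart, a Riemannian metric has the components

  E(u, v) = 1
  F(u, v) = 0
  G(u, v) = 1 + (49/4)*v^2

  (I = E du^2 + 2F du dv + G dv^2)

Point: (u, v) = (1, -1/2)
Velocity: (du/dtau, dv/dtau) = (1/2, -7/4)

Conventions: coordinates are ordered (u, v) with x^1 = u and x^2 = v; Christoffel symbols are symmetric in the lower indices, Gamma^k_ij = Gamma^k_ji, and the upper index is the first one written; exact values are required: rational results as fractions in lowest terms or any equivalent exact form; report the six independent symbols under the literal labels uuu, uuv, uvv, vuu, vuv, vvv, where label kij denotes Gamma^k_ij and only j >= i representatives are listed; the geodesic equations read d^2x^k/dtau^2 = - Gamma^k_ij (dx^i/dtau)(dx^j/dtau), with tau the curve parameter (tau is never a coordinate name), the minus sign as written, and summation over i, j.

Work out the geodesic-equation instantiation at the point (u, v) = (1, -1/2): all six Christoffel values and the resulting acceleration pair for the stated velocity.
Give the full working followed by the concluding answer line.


E = 1, F = 0, G = 65/16 at the point
E_u = 0, E_v = 0, F_u = 0, F_v = 0, G_u = 0, G_v = -49/4
EG - F^2 = 65/16;  g^inv = (16/65) * [[65/16, 0], [0, 1]]
first-kind symbols [ij,l] = (1/2)(d_i g_jl + d_j g_il - d_l g_ij): [uu,u] = E_u/2 = 0, [uu,v] = F_u - E_v/2 = 0, [uv,u] = E_v/2 = 0, [uv,v] = G_u/2 = 0, [vv,u] = F_v - G_u/2 = 0, [vv,v] = G_v/2 = -49/8
Gamma^u_ij = (G*[ij,u] - F*[ij,v])/(EG - F^2), Gamma^v_ij = (E*[ij,v] - F*[ij,u])/(EG - F^2)
Gamma_uuu = 0, Gamma_uuv = 0, Gamma_uvv = 0, Gamma_vuu = 0, Gamma_vuv = 0, Gamma_vvv = -98/65
d^2u/dtau^2 = -(Gamma_uuu*(1/2)^2 + 2*Gamma_uuv*(1/2)*(-7/4) + Gamma_uvv*(-7/4)^2) = 0
d^2v/dtau^2 = -(Gamma_vuu*(1/2)^2 + 2*Gamma_vuv*(1/2)*(-7/4) + Gamma_vvv*(-7/4)^2) = 2401/520

Answer: Gamma_uuu = 0, Gamma_uuv = 0, Gamma_uvv = 0, Gamma_vuu = 0, Gamma_vuv = 0, Gamma_vvv = -98/65; accelerations (d^2u/dtau^2, d^2v/dtau^2) = (0, 2401/520)


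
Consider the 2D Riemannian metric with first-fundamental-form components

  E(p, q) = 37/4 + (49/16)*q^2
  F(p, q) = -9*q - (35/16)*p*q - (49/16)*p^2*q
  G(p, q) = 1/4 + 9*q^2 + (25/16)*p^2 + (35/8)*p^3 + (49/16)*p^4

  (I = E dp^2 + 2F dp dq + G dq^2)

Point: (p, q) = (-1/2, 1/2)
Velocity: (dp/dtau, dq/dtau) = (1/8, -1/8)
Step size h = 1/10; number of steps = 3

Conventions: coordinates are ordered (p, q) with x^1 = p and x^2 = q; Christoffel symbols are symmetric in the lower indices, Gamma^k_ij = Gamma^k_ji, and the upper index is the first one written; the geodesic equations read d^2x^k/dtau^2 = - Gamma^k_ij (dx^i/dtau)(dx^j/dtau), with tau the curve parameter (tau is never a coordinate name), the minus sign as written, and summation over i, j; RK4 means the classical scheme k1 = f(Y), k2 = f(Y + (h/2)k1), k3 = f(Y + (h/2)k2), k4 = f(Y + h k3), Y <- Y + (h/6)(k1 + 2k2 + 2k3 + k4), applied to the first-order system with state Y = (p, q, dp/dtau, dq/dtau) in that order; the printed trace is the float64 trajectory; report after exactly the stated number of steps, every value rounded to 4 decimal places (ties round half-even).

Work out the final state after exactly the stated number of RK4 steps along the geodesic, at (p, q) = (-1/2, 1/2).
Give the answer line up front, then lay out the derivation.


Answer: p = -0.4608, q = 0.4647, dp/dtau = 0.1362, dq/dtau = -0.1102

f(Y) = (dp/dtau, dq/dtau, -Gamma^p_ij Y'^i Y'^j, -Gamma^q_ij Y'^i Y'^j) with the Gammas evaluated at the stage position; h = 0.100000; intermediate values shown to 6 dp
step 0: p = -0.5000, q = 0.5000, dp/dtau = 0.1250, dq/dtau = -0.1250
step 1:
  k1: at (p, q) = (-0.500000, 0.500000), (dp/dtau, dq/dtau) = (0.125000, -0.125000); Gamma_ppp = -0.719551, Gamma_ppq = 0.650670, Gamma_pqq = -0.411255, Gamma_qpp = -1.662098, Gamma_qpq = 1.149837, Gamma_qqq = 1.071659; k1 = (0.125000, -0.125000, 0.038002, 0.045158)
  k2: at (p, q) = (-0.493750, 0.493750), (dp/dtau, dq/dtau) = (0.126900, -0.122742); Gamma_ppp = -0.725152, Gamma_ppq = 0.638473, Gamma_pqq = -0.417472, Gamma_qpp = -1.694063, Gamma_qpq = 1.138197, Gamma_qqq = 1.071333; k2 = (0.126900, -0.122742, 0.037857, 0.046597)
  k3: at (p, q) = (-0.493655, 0.493863), (dp/dtau, dq/dtau) = (0.126893, -0.122670); Gamma_ppp = -0.725330, Gamma_ppq = 0.638533, Gamma_pqq = -0.417296, Gamma_qpp = -1.694164, Gamma_qpq = 1.138056, Gamma_qqq = 1.071447; k3 = (0.126893, -0.122670, 0.037837, 0.046586)
  k4: at (p, q) = (-0.487311, 0.487733), (dp/dtau, dq/dtau) = (0.128784, -0.120341); Gamma_ppp = -0.730782, Gamma_ppq = 0.626283, Gamma_pqq = -0.423383, Gamma_qpp = -1.726196, Gamma_qpq = 1.125773, Gamma_qqq = 1.071094; k4 = (0.128784, -0.120341, 0.037664, 0.048012)
  Y <- Y + (h/6)(k1 + 2k2 + 2k3 + k4): p = -0.4873, q = 0.4877, dp/dtau = 0.1288, dq/dtau = -0.1203
step 2:
  k1: at (p, q) = (-0.487311, 0.487731), (dp/dtau, dq/dtau) = (0.128784, -0.120341); Gamma_ppp = -0.730781, Gamma_ppq = 0.626280, Gamma_pqq = -0.423386, Gamma_qpp = -1.726201, Gamma_qpq = 1.125772, Gamma_qqq = 1.071092; k1 = (0.128784, -0.120341, 0.037664, 0.048013)
  k2: at (p, q) = (-0.480871, 0.481714), (dp/dtau, dq/dtau) = (0.130667, -0.117940); Gamma_ppp = -0.736088, Gamma_ppq = 0.613983, Gamma_pqq = -0.429355, Gamma_qpp = -1.758322, Gamma_qpq = 1.112855, Gamma_qqq = 1.070706; k2 = (0.130667, -0.117940, 0.037464, 0.049428)
  k3: at (p, q) = (-0.480777, 0.481834), (dp/dtau, dq/dtau) = (0.130657, -0.117870); Gamma_ppp = -0.736283, Gamma_ppq = 0.614061, Gamma_pqq = -0.429166, Gamma_qpp = -1.758426, Gamma_qpq = 1.112735, Gamma_qqq = 1.070834; k3 = (0.130657, -0.117870, 0.037446, 0.049415)
  k4: at (p, q) = (-0.474245, 0.475944), (dp/dtau, dq/dtau) = (0.132529, -0.115400); Gamma_ppp = -0.741477, Gamma_ppq = 0.601758, Gamma_pqq = -0.434992, Gamma_qpp = -1.790632, Gamma_qpq = 1.099228, Gamma_qqq = 1.070433; k4 = (0.132529, -0.115400, 0.037222, 0.050818)
  Y <- Y + (h/6)(k1 + 2k2 + 2k3 + k4): p = -0.4742, q = 0.4759, dp/dtau = 0.1325, dq/dtau = -0.1154
step 3:
  k1: at (p, q) = (-0.474244, 0.475941), (dp/dtau, dq/dtau) = (0.132529, -0.115399); Gamma_ppp = -0.741476, Gamma_ppq = 0.601755, Gamma_pqq = -0.434996, Gamma_qpp = -1.790637, Gamma_qpq = 1.099226, Gamma_qqq = 1.070431; k1 = (0.132529, -0.115399, 0.037222, 0.050819)
  k2: at (p, q) = (-0.467618, 0.470171), (dp/dtau, dq/dtau) = (0.134390, -0.112858); Gamma_ppp = -0.746564, Gamma_ppq = 0.589452, Gamma_pqq = -0.440690, Gamma_qpp = -1.822955, Gamma_qpq = 1.085140, Gamma_qqq = 1.070009; k2 = (0.134390, -0.112858, 0.036977, 0.052212)
  k3: at (p, q) = (-0.467525, 0.470298), (dp/dtau, dq/dtau) = (0.134378, -0.112788); Gamma_ppp = -0.746779, Gamma_ppq = 0.589547, Gamma_pqq = -0.440489, Gamma_qpp = -1.823067, Gamma_qpq = 1.085045, Gamma_qqq = 1.070152; k3 = (0.134378, -0.112788, 0.036959, 0.052197)
  k4: at (p, q) = (-0.460807, 0.464662), (dp/dtau, dq/dtau) = (0.136225, -0.110179); Gamma_ppp = -0.751797, Gamma_ppq = 0.577285, Gamma_pqq = -0.446030, Gamma_qpp = -1.855504, Gamma_qpq = 1.070430, Gamma_qqq = 1.069726; k4 = (0.136225, -0.110179, 0.036695, 0.053580)
  Y <- Y + (h/6)(k1 + 2k2 + 2k3 + k4): p = -0.4608, q = 0.4647, dp/dtau = 0.1362, dq/dtau = -0.1102


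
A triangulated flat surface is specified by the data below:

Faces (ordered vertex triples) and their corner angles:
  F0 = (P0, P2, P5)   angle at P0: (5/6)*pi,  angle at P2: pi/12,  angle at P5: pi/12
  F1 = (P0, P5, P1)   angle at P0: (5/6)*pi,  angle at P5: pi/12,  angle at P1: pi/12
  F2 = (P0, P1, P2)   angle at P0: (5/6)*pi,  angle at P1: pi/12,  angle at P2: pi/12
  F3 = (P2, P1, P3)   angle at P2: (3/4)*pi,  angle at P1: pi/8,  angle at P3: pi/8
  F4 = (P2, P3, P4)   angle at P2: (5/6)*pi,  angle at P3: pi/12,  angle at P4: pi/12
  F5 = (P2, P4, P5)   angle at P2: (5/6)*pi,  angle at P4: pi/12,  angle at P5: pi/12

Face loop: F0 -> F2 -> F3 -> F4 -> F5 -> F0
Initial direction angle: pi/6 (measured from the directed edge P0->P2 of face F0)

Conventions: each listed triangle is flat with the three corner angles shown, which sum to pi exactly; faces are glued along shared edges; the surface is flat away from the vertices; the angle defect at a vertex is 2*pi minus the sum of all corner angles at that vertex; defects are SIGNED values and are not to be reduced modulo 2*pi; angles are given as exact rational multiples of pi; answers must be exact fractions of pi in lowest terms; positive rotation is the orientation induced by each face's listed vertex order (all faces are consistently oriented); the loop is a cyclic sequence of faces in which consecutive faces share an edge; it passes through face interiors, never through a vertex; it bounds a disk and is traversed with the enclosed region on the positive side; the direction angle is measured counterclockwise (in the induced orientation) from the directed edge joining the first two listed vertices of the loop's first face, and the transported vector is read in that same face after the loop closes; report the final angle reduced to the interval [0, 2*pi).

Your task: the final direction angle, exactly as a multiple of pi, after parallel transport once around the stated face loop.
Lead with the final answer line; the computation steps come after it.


Answer: final direction angle = (19/12)*pi

enclosed vertex P2: corner angles sum to (31/12)*pi, defect = 2*pi - (31/12)*pi = (-7/12)*pi
the rotation equals the total enclosed defect, so the final angle is initial + defects (mod 2*pi)
final angle = pi/6 - (7/12)*pi = (19/12)*pi (mod 2*pi)


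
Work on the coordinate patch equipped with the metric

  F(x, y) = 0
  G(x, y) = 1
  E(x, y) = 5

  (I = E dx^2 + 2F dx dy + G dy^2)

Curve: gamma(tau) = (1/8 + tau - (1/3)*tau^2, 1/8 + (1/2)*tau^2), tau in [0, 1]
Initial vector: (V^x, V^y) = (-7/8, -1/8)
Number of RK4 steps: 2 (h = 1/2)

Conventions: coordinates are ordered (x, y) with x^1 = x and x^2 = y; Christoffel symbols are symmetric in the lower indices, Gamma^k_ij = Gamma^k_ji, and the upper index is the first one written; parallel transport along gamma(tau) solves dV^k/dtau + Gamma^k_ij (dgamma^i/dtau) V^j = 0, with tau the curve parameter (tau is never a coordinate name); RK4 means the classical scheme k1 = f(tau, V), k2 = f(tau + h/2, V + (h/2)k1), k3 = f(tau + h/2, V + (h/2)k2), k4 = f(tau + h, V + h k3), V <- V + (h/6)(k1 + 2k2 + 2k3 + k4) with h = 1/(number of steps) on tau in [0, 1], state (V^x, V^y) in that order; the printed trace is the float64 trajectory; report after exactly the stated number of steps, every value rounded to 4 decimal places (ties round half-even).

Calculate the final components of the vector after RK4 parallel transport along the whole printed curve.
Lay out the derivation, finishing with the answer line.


gamma'(tau) = (1 - (2/3)*tau, tau); f(tau, V)^k = -Gamma^k_ij(gamma(tau)) gamma'^i(tau) V^j; h = 1/2; intermediate values shown to 6 dp
curve data and Christoffel symbols at the stage parameters:
  tau = 0.000000: gamma = (0.125000, 0.125000), gamma' = (1.000000, 0.000000); Gamma_xxx = 0.000000, Gamma_xxy = 0.000000, Gamma_xyy = 0.000000, Gamma_yxx = 0.000000, Gamma_yxy = 0.000000, Gamma_yyy = 0.000000
  tau = 0.250000: gamma = (0.354167, 0.156250), gamma' = (0.833333, 0.250000); Gamma_xxx = 0.000000, Gamma_xxy = 0.000000, Gamma_xyy = 0.000000, Gamma_yxx = 0.000000, Gamma_yxy = 0.000000, Gamma_yyy = 0.000000
  tau = 0.500000: gamma = (0.541667, 0.250000), gamma' = (0.666667, 0.500000); Gamma_xxx = 0.000000, Gamma_xxy = 0.000000, Gamma_xyy = 0.000000, Gamma_yxx = 0.000000, Gamma_yxy = 0.000000, Gamma_yyy = 0.000000
  tau = 0.750000: gamma = (0.687500, 0.406250), gamma' = (0.500000, 0.750000); Gamma_xxx = 0.000000, Gamma_xxy = 0.000000, Gamma_xyy = 0.000000, Gamma_yxx = 0.000000, Gamma_yxy = 0.000000, Gamma_yyy = 0.000000
  tau = 1.000000: gamma = (0.791667, 0.625000), gamma' = (0.333333, 1.000000); Gamma_xxx = 0.000000, Gamma_xxy = 0.000000, Gamma_xyy = 0.000000, Gamma_yxx = 0.000000, Gamma_yxy = 0.000000, Gamma_yyy = 0.000000
step 0: V^x = -0.8750, V^y = -0.1250
step 1: k1 = (0.000000, 0.000000), k2 = (0.000000, 0.000000), k3 = (0.000000, 0.000000), k4 = (0.000000, 0.000000); V <- V + (h/6)(k1 + 2k2 + 2k3 + k4): V^x = -0.8750, V^y = -0.1250
step 2: k1 = (0.000000, 0.000000), k2 = (0.000000, 0.000000), k3 = (0.000000, 0.000000), k4 = (0.000000, 0.000000); V <- V + (h/6)(k1 + 2k2 + 2k3 + k4): V^x = -0.8750, V^y = -0.1250

Answer: V^x = -0.8750, V^y = -0.1250


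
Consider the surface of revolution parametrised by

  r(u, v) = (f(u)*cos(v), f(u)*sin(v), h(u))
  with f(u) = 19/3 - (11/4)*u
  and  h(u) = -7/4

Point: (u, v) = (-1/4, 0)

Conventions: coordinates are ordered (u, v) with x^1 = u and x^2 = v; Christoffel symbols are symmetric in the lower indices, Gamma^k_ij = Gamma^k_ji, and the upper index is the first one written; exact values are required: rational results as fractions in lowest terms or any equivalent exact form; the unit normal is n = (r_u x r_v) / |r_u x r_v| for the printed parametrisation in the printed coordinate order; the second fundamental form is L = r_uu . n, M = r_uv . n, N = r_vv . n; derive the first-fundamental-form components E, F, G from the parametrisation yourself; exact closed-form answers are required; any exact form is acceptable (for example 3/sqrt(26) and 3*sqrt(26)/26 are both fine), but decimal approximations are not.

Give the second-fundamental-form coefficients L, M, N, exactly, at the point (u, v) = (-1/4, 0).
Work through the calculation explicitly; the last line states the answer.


f = 337/48, f' = -11/4, f'' = 0, h' = 0, h'' = 0
E = 121/16, F = 0, G = 113569/2304; answer radicand W^2 = 121/16
unnormalised second-form numerators: l = 0, m = 0, n = 0; L = l/sqrt(121/16), and similarly M = m/sqrt(W^2), N = n/sqrt(W^2)

Answer: L = 0, M = 0, N = 0


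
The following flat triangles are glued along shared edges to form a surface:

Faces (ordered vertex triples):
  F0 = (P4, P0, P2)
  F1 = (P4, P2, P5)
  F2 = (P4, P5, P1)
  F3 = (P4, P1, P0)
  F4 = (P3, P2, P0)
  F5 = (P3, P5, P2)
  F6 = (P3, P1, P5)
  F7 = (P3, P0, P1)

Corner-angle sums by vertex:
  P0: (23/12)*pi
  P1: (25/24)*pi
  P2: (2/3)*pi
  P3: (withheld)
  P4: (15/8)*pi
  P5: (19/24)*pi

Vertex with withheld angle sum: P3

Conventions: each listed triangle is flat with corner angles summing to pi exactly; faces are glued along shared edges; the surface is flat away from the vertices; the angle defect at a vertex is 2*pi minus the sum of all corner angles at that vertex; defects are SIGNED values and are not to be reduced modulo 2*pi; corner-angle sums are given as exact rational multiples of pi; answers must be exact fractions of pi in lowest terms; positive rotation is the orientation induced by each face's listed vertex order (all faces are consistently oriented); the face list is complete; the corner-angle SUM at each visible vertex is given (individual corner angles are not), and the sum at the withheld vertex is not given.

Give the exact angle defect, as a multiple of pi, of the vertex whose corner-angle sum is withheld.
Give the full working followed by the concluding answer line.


V = 6, E = 12, F = 8; chi = V - E + F = 2
Gauss-Bonnet: total defect = 2*pi*chi = 4*pi; visible defects sum to (89/24)*pi

Answer: defect(P3) = (7/24)*pi


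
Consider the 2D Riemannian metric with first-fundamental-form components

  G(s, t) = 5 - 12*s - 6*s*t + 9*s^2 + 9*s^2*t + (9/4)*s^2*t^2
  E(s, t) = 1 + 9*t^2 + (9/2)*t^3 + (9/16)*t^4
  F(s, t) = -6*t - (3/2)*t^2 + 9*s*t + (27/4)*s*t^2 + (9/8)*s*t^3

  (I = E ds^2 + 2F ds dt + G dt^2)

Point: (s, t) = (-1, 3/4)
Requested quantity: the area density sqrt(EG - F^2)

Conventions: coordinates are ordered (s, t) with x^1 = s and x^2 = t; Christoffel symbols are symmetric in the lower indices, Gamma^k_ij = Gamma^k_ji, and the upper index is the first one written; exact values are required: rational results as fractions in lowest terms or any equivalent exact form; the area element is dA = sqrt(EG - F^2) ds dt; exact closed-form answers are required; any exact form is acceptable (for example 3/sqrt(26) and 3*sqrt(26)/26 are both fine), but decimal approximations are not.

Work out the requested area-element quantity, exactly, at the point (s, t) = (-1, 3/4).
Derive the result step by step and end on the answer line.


E = 33337/4096, F = -8379/512, G = 2465/64; EG - F^2 = 187001/4096

Answer: sqrt(EG - F^2) = sqrt(187001)/64
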